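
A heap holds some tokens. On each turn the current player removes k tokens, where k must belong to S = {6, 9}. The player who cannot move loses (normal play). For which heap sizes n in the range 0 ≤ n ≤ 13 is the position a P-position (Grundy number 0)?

n :  0  1  2  3  4  5  6  7  8  9 10 11 12 13
G :  0  0  0  0  0  0  1  1  1  1  1  1  2  2
P-positions are exactly the n with G(n) = 0.

0, 1, 2, 3, 4, 5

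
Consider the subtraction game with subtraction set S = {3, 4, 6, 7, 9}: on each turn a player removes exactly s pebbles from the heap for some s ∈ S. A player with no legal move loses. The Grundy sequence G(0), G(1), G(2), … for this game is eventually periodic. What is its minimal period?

n :  0  1  2  3  4  5  6  7  8  9 10 11 12 13 14 15 16 17 18 19 20 21 22 23 24 25
G :  0  0  0  1  1  1  2  2  2  3  3  3  0  0  0  1  1  1  2  2  2  3  3  3  0  0
G(n+12) = G(n) holds for n = 0,…,8 (a full window of length max(S) = 9), so the sequence is purely periodic with period 12.

12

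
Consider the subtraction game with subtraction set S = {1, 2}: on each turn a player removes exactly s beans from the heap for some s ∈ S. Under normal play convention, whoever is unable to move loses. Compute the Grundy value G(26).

G(0) = 0
G(1) = mex{0} = 1
G(2) = mex{1,0} = 2
G(3) = mex{2,1} = 0
G(4) = mex{0,2} = 1
G(5) = mex{1,0} = 2
G(6) = mex{2,1} = 0
G(7) = mex{0,2} = 1
G(8) = mex{1,0} = 2
G(9) = mex{2,1} = 0
G(10) = mex{0,2} = 1
G(11) = mex{1,0} = 2
G(12) = mex{2,1} = 0
G(13) = mex{0,2} = 1
G(14) = mex{1,0} = 2
G(15) = mex{2,1} = 0
G(16) = mex{0,2} = 1
G(17) = mex{1,0} = 2
G(18) = mex{2,1} = 0
G(19) = mex{0,2} = 1
G(20) = mex{1,0} = 2
G(21) = mex{2,1} = 0
G(22) = mex{0,2} = 1
G(23) = mex{1,0} = 2
G(24) = mex{2,1} = 0
G(25) = mex{0,2} = 1
G(26) = mex{1,0} = 2

2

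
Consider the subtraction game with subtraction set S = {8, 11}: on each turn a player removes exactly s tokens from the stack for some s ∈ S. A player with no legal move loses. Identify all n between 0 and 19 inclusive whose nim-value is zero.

0, 1, 2, 3, 4, 5, 6, 7, 19

n :  0  1  2  3  4  5  6  7  8  9 10 11 12 13 14 15 16 17 18 19
G :  0  0  0  0  0  0  0  0  1  1  1  1  1  1  1  1  2  2  2  0
P-positions are exactly the n with G(n) = 0.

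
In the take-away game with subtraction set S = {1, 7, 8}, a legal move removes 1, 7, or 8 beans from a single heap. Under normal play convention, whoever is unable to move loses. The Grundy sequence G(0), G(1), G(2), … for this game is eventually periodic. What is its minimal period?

15

n :  0  1  2  3  4  5  6  7  8  9 10 11 12 13 14 15 16 17 18 19 20 21 22 23 24 25 26 27 28 29 30 31
G :  0  1  0  1  0  1  0  1  2  3  2  3  2  3  2  0  1  0  1  0  1  0  1  2  3  2  3  2  3  2  0  1
G(n+15) = G(n) holds for n = 0,…,7 (a full window of length max(S) = 8), so the sequence is purely periodic with period 15.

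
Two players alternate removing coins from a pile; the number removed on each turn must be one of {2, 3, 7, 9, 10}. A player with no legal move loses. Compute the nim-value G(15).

2

n :  0  1  2  3  4  5  6  7  8  9 10 11 12 13 14 15
G :  0  0  1  1  2  0  0  1  1  2  2  3  3  4  4  2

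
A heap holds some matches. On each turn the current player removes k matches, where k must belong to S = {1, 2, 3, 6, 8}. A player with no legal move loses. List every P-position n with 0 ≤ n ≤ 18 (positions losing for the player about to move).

n :  0  1  2  3  4  5  6  7  8  9 10 11 12 13 14 15 16 17 18
G :  0  1  2  3  0  1  2  3  4  0  1  2  3  0  1  2  3  4  0
P-positions are exactly the n with G(n) = 0.

0, 4, 9, 13, 18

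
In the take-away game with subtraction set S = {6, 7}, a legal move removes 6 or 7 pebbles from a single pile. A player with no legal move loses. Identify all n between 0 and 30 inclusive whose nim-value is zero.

0, 1, 2, 3, 4, 5, 13, 14, 15, 16, 17, 18, 26, 27, 28, 29, 30

n :  0  1  2  3  4  5  6  7  8  9 10 11 12 13 14 15 16 17 18 19 20 21 22 23 24 25 26 27 28 29 30
G :  0  0  0  0  0  0  1  1  1  1  1  1  2  0  0  0  0  0  0  1  1  1  1  1  1  2  0  0  0  0  0
P-positions are exactly the n with G(n) = 0.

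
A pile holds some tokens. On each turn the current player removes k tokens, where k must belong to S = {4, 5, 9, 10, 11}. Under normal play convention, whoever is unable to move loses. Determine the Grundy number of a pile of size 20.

1

n :  0  1  2  3  4  5  6  7  8  9 10 11 12 13 14 15 16 17 18 19 20
G :  0  0  0  0  1  1  1  1  2  2  2  2  3  3  3  0  0  0  0  1  1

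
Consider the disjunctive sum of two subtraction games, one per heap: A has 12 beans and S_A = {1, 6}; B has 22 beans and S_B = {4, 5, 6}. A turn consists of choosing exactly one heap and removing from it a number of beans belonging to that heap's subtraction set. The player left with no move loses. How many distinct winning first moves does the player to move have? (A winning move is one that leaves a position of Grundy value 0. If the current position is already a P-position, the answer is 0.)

3

Heap A, S = {1, 6}:
n :  0  1  2  3  4  5  6  7  8  9 10 11 12
G :  0  1  0  1  0  1  2  0  1  0  1  0  1
G_A(12) = 1.
Heap B, S = {4, 5, 6}:
G(0) = 0
G(1) = mex{} = 0
G(2) = mex{} = 0
G(3) = mex{} = 0
G(4) = mex{0} = 1
G(5) = mex{0,0} = 1
G(6) = mex{0,0,0} = 1
G(7) = mex{0,0,0} = 1
G(8) = mex{1,0,0} = 2
G(9) = mex{1,1,0} = 2
G(10) = mex{1,1,1} = 0
G(11) = mex{1,1,1} = 0
G(12) = mex{2,1,1} = 0
G(13) = mex{2,2,1} = 0
G(14) = mex{0,2,2} = 1
G(15) = mex{0,0,2} = 1
G(16) = mex{0,0,0} = 1
G(17) = mex{0,0,0} = 1
G(18) = mex{1,0,0} = 2
G(19) = mex{1,1,0} = 2
G(20) = mex{1,1,1} = 0
G(21) = mex{1,1,1} = 0
G(22) = mex{2,1,1} = 0
G_B(22) = 0.
Combined Grundy value = 1 ⊕ 0 = 1.
A winning move leaves total XOR = 0, i.e. changes one component's Grundy value g to g ⊕ X where X is the current total.
Heap A: need g' = 1⊕1 = 0. Options: 12−1→G=0, 12−6→G=2. Hits: 1.
Heap B: need g' = 0⊕1 = 1. Options: 22−4→G=2, 22−5→G=1, 22−6→G=1. Hits: 2.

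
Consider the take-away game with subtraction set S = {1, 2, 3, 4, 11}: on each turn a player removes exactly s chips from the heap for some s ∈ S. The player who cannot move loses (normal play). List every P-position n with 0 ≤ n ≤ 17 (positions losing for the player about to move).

0, 5, 10, 15

G(0) = 0
G(1) = mex{0} = 1
G(2) = mex{1,0} = 2
G(3) = mex{2,1,0} = 3
G(4) = mex{3,2,1,0} = 4
G(5) = mex{4,3,2,1} = 0
G(6) = mex{0,4,3,2} = 1
G(7) = mex{1,0,4,3} = 2
G(8) = mex{2,1,0,4} = 3
G(9) = mex{3,2,1,0} = 4
G(10) = mex{4,3,2,1} = 0
G(11) = mex{0,4,3,2,0} = 1
G(12) = mex{1,0,4,3,1} = 2
G(13) = mex{2,1,0,4,2} = 3
G(14) = mex{3,2,1,0,3} = 4
G(15) = mex{4,3,2,1,4} = 0
G(16) = mex{0,4,3,2,0} = 1
G(17) = mex{1,0,4,3,1} = 2
P-positions are exactly the n with G(n) = 0.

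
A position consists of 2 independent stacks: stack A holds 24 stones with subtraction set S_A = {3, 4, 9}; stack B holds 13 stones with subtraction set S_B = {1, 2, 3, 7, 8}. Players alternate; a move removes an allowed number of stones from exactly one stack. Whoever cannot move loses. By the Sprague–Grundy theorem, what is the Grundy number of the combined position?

Stack A, S = {3, 4, 9}:
G(0) = 0
G(1) = mex{} = 0
G(2) = mex{} = 0
G(3) = mex{0} = 1
G(4) = mex{0,0} = 1
G(5) = mex{0,0} = 1
G(6) = mex{1,0} = 2
G(7) = mex{1,1} = 0
G(8) = mex{1,1} = 0
G(9) = mex{2,1,0} = 3
G(10) = mex{0,2,0} = 1
G(11) = mex{0,0,0} = 1
G(12) = mex{3,0,1} = 2
G(13) = mex{1,3,1} = 0
G(14) = mex{1,1,1} = 0
G(15) = mex{2,1,2} = 0
G(16) = mex{0,2,0} = 1
G(17) = mex{0,0,0} = 1
G(18) = mex{0,0,3} = 1
G(19) = mex{1,0,1} = 2
G(20) = mex{1,1,1} = 0
G(21) = mex{1,1,2} = 0
G(22) = mex{2,1,0} = 3
G(23) = mex{0,2,0} = 1
G(24) = mex{0,0,0} = 1
G_A(24) = 1.
Stack B, S = {1, 2, 3, 7, 8}:
G(0) = 0
G(1) = mex{0} = 1
G(2) = mex{1,0} = 2
G(3) = mex{2,1,0} = 3
G(4) = mex{3,2,1} = 0
G(5) = mex{0,3,2} = 1
G(6) = mex{1,0,3} = 2
G(7) = mex{2,1,0,0} = 3
G(8) = mex{3,2,1,1,0} = 4
G(9) = mex{4,3,2,2,1} = 0
G(10) = mex{0,4,3,3,2} = 1
G(11) = mex{1,0,4,0,3} = 2
G(12) = mex{2,1,0,1,0} = 3
G(13) = mex{3,2,1,2,1} = 0
G_B(13) = 0.
Combined Grundy value = 1 ⊕ 0 = 1.

1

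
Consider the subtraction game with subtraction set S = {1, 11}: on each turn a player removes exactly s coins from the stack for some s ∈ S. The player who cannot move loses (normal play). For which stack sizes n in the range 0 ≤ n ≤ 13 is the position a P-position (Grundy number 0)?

0, 2, 4, 6, 8, 10, 12

n :  0  1  2  3  4  5  6  7  8  9 10 11 12 13
G :  0  1  0  1  0  1  0  1  0  1  0  1  0  1
P-positions are exactly the n with G(n) = 0.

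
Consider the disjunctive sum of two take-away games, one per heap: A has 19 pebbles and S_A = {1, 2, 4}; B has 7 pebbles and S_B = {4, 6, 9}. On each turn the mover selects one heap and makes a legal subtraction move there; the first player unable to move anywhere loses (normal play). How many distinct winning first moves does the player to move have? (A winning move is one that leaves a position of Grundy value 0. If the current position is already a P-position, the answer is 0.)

Heap A, S = {1, 2, 4}:
G(0) = 0
G(1) = mex{0} = 1
G(2) = mex{1,0} = 2
G(3) = mex{2,1} = 0
G(4) = mex{0,2,0} = 1
G(5) = mex{1,0,1} = 2
G(6) = mex{2,1,2} = 0
G(7) = mex{0,2,0} = 1
G(8) = mex{1,0,1} = 2
G(9) = mex{2,1,2} = 0
G(10) = mex{0,2,0} = 1
G(11) = mex{1,0,1} = 2
G(12) = mex{2,1,2} = 0
G(13) = mex{0,2,0} = 1
G(14) = mex{1,0,1} = 2
G(15) = mex{2,1,2} = 0
G(16) = mex{0,2,0} = 1
G(17) = mex{1,0,1} = 2
G(18) = mex{2,1,2} = 0
G(19) = mex{0,2,0} = 1
G_A(19) = 1.
Heap B, S = {4, 6, 9}:
G(0) = 0
G(1) = mex{} = 0
G(2) = mex{} = 0
G(3) = mex{} = 0
G(4) = mex{0} = 1
G(5) = mex{0} = 1
G(6) = mex{0,0} = 1
G(7) = mex{0,0} = 1
G_B(7) = 1.
Combined Grundy value = 1 ⊕ 1 = 0.
A winning move leaves total XOR = 0, i.e. changes one component's Grundy value g to g ⊕ X where X is the current total.
Heap A: target g' = 1⊕0 = 1, but every legal move changes the Grundy value (mex property), so 0 moves.
Heap B: target g' = 1⊕0 = 1, but every legal move changes the Grundy value (mex property), so 0 moves.

0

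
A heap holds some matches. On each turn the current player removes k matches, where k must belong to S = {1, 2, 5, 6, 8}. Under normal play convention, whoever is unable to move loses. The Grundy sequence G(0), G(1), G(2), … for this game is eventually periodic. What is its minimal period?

7

n :  0  1  2  3  4  5  6  7  8  9 10 11 12 13 14 15 16
G :  0  1  2  0  1  2  3  0  1  2  0  1  2  3  0  1  2
G(n+7) = G(n) holds for n = 0,…,7 (a full window of length max(S) = 8), so the sequence is purely periodic with period 7.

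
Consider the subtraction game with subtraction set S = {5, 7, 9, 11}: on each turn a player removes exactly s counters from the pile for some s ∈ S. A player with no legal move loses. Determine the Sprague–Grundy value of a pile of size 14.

2

G(0) = 0
G(1) = mex{} = 0
G(2) = mex{} = 0
G(3) = mex{} = 0
G(4) = mex{} = 0
G(5) = mex{0} = 1
G(6) = mex{0} = 1
G(7) = mex{0,0} = 1
G(8) = mex{0,0} = 1
G(9) = mex{0,0,0} = 1
G(10) = mex{1,0,0} = 2
G(11) = mex{1,0,0,0} = 2
G(12) = mex{1,1,0,0} = 2
G(13) = mex{1,1,0,0} = 2
G(14) = mex{1,1,1,0} = 2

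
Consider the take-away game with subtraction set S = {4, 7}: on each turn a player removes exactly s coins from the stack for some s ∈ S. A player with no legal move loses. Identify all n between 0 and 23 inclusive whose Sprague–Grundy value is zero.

0, 1, 2, 3, 11, 12, 13, 14, 22, 23

G(0) = 0
G(1) = mex{} = 0
G(2) = mex{} = 0
G(3) = mex{} = 0
G(4) = mex{0} = 1
G(5) = mex{0} = 1
G(6) = mex{0} = 1
G(7) = mex{0,0} = 1
G(8) = mex{1,0} = 2
G(9) = mex{1,0} = 2
G(10) = mex{1,0} = 2
G(11) = mex{1,1} = 0
G(12) = mex{2,1} = 0
G(13) = mex{2,1} = 0
G(14) = mex{2,1} = 0
G(15) = mex{0,2} = 1
G(16) = mex{0,2} = 1
G(17) = mex{0,2} = 1
G(18) = mex{0,0} = 1
G(19) = mex{1,0} = 2
G(20) = mex{1,0} = 2
G(21) = mex{1,0} = 2
G(22) = mex{1,1} = 0
G(23) = mex{2,1} = 0
P-positions are exactly the n with G(n) = 0.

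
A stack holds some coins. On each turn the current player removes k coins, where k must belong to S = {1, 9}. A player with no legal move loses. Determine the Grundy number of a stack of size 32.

n :  0  1  2  3  4  5  6  7  8  9 10 11 12 13 14 15 16 17 18 19 20 21 22 23 24 25 26 27 28 29 30 31 32
G :  0  1  0  1  0  1  0  1  0  1  0  1  0  1  0  1  0  1  0  1  0  1  0  1  0  1  0  1  0  1  0  1  0

0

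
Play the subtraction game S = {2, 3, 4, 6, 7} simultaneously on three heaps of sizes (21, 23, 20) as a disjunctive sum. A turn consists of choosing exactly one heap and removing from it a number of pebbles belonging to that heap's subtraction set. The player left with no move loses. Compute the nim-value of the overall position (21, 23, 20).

2

All heaps use S = {2, 3, 4, 6, 7}:
G(0) = 0
G(1) = mex{} = 0
G(2) = mex{0} = 1
G(3) = mex{0,0} = 1
G(4) = mex{1,0,0} = 2
G(5) = mex{1,1,0} = 2
G(6) = mex{2,1,1,0} = 3
G(7) = mex{2,2,1,0,0} = 3
G(8) = mex{3,2,2,1,0} = 4
G(9) = mex{3,3,2,1,1} = 0
G(10) = mex{4,3,3,2,1} = 0
G(11) = mex{0,4,3,2,2} = 1
G(12) = mex{0,0,4,3,2} = 1
G(13) = mex{1,0,0,3,3} = 2
G(14) = mex{1,1,0,4,3} = 2
G(15) = mex{2,1,1,0,4} = 3
G(16) = mex{2,2,1,0,0} = 3
G(17) = mex{3,2,2,1,0} = 4
G(18) = mex{3,3,2,1,1} = 0
G(19) = mex{4,3,3,2,1} = 0
G(20) = mex{0,4,3,2,2} = 1
G(21) = mex{0,0,4,3,2} = 1
G(22) = mex{1,0,0,3,3} = 2
G(23) = mex{1,1,0,4,3} = 2
Heap A: G(21) = 1.
Heap B: G(23) = 2.
Heap C: G(20) = 1.
Combined Grundy value = 1 ⊕ 2 ⊕ 1 = 2.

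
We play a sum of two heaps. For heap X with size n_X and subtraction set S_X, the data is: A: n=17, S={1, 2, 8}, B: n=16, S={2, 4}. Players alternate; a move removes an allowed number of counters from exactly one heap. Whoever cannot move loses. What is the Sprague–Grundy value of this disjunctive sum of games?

0

Heap A, S = {1, 2, 8}:
n :  0  1  2  3  4  5  6  7  8  9 10 11 12 13 14 15 16 17
G :  0  1  2  0  1  2  0  1  2  0  1  2  0  1  2  0  1  2
G_A(17) = 2.
Heap B, S = {2, 4}:
n :  0  1  2  3  4  5  6  7  8  9 10 11 12 13 14 15 16
G :  0  0  1  1  2  2  0  0  1  1  2  2  0  0  1  1  2
G_B(16) = 2.
Combined Grundy value = 2 ⊕ 2 = 0.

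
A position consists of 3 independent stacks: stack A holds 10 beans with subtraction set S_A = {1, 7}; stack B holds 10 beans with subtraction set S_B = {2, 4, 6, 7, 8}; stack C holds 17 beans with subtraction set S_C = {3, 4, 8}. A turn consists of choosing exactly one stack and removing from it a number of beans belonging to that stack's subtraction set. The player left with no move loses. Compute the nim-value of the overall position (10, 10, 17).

1

Stack A, S = {1, 7}:
n :  0  1  2  3  4  5  6  7  8  9 10
G :  0  1  0  1  0  1  0  1  0  1  0
G_A(10) = 0.
Stack B, S = {2, 4, 6, 7, 8}:
n :  0  1  2  3  4  5  6  7  8  9 10
G :  0  0  1  1  2  2  3  3  4  4  0
G_B(10) = 0.
Stack C, S = {3, 4, 8}:
n :  0  1  2  3  4  5  6  7  8  9 10 11 12 13 14 15 16 17
G :  0  0  0  1  1  1  2  0  2  3  1  3  0  0  0  1  1  1
G_C(17) = 1.
Combined Grundy value = 0 ⊕ 0 ⊕ 1 = 1.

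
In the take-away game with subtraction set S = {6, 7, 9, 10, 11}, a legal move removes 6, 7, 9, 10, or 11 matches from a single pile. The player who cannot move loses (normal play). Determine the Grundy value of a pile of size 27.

1

n :  0  1  2  3  4  5  6  7  8  9 10 11 12 13 14 15 16 17 18 19 20 21 22 23 24 25 26 27
G :  0  0  0  0  0  0  1  1  1  1  1  1  2  2  2  2  2  0  0  0  0  0  0  1  1  1  1  1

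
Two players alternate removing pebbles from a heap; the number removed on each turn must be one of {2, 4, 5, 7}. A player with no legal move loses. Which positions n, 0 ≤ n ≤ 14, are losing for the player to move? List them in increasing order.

G(0) = 0
G(1) = mex{} = 0
G(2) = mex{0} = 1
G(3) = mex{0} = 1
G(4) = mex{1,0} = 2
G(5) = mex{1,0,0} = 2
G(6) = mex{2,1,0} = 3
G(7) = mex{2,1,1,0} = 3
G(8) = mex{3,2,1,0} = 4
G(9) = mex{3,2,2,1} = 0
G(10) = mex{4,3,2,1} = 0
G(11) = mex{0,3,3,2} = 1
G(12) = mex{0,4,3,2} = 1
G(13) = mex{1,0,4,3} = 2
G(14) = mex{1,0,0,3} = 2
P-positions are exactly the n with G(n) = 0.

0, 1, 9, 10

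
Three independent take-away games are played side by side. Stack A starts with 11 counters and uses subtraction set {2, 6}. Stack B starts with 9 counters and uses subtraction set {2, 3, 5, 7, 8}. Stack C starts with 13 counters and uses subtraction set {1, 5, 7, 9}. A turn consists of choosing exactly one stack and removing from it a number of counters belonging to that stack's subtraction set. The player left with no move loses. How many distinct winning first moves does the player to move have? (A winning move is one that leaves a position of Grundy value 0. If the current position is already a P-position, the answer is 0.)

Stack A, S = {2, 6}:
G(0) = 0
G(1) = mex{} = 0
G(2) = mex{0} = 1
G(3) = mex{0} = 1
G(4) = mex{1} = 0
G(5) = mex{1} = 0
G(6) = mex{0,0} = 1
G(7) = mex{0,0} = 1
G(8) = mex{1,1} = 0
G(9) = mex{1,1} = 0
G(10) = mex{0,0} = 1
G(11) = mex{0,0} = 1
G_A(11) = 1.
Stack B, S = {2, 3, 5, 7, 8}:
G(0) = 0
G(1) = mex{} = 0
G(2) = mex{0} = 1
G(3) = mex{0,0} = 1
G(4) = mex{1,0} = 2
G(5) = mex{1,1,0} = 2
G(6) = mex{2,1,0} = 3
G(7) = mex{2,2,1,0} = 3
G(8) = mex{3,2,1,0,0} = 4
G(9) = mex{3,3,2,1,0} = 4
G_B(9) = 4.
Stack C, S = {1, 5, 7, 9}:
G(0) = 0
G(1) = mex{0} = 1
G(2) = mex{1} = 0
G(3) = mex{0} = 1
G(4) = mex{1} = 0
G(5) = mex{0,0} = 1
G(6) = mex{1,1} = 0
G(7) = mex{0,0,0} = 1
G(8) = mex{1,1,1} = 0
G(9) = mex{0,0,0,0} = 1
G(10) = mex{1,1,1,1} = 0
G(11) = mex{0,0,0,0} = 1
G(12) = mex{1,1,1,1} = 0
G(13) = mex{0,0,0,0} = 1
G_C(13) = 1.
Combined Grundy value = 1 ⊕ 4 ⊕ 1 = 4.
A winning move leaves total XOR = 0, i.e. changes one component's Grundy value g to g ⊕ X where X is the current total.
Stack A: need g' = 1⊕4 = 5. Options: 11−2→G=0, 11−6→G=0. Hits: 0.
Stack B: need g' = 4⊕4 = 0. Options: 9−2→G=3, 9−3→G=3, 9−5→G=2, 9−7→G=1, 9−8→G=0. Hits: 1.
Stack C: need g' = 1⊕4 = 5. Options: 13−1→G=0, 13−5→G=0, 13−7→G=0, 13−9→G=0. Hits: 0.

1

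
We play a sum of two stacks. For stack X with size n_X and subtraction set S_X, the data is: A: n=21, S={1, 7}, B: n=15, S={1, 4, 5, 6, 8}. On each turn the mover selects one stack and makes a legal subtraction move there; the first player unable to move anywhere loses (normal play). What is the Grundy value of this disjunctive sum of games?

Stack A, S = {1, 7}:
n :  0  1  2  3  4  5  6  7  8  9 10 11 12 13 14 15 16 17 18 19 20 21
G :  0  1  0  1  0  1  0  1  0  1  0  1  0  1  0  1  0  1  0  1  0  1
G_A(21) = 1.
Stack B, S = {1, 4, 5, 6, 8}:
n :  0  1  2  3  4  5  6  7  8  9 10 11 12 13 14 15
G :  0  1  0  1  2  3  2  3  4  0  1  0  1  2  3  2
G_B(15) = 2.
Combined Grundy value = 1 ⊕ 2 = 3.

3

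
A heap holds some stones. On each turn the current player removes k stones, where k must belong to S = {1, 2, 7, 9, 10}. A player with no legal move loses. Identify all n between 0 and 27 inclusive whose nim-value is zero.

0, 3, 6, 11, 14, 17, 22, 25

n :  0  1  2  3  4  5  6  7  8  9 10 11 12 13 14 15 16 17 18 19 20 21 22 23 24 25 26 27
G :  0  1  2  0  1  2  0  1  2  3  4  0  1  2  0  1  2  0  1  2  3  4  0  1  2  0  1  2
P-positions are exactly the n with G(n) = 0.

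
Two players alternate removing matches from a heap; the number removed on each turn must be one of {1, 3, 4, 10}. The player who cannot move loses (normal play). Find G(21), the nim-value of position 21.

G(0) = 0
G(1) = mex{0} = 1
G(2) = mex{1} = 0
G(3) = mex{0,0} = 1
G(4) = mex{1,1,0} = 2
G(5) = mex{2,0,1} = 3
G(6) = mex{3,1,0} = 2
G(7) = mex{2,2,1} = 0
G(8) = mex{0,3,2} = 1
G(9) = mex{1,2,3} = 0
G(10) = mex{0,0,2,0} = 1
G(11) = mex{1,1,0,1} = 2
G(12) = mex{2,0,1,0} = 3
G(13) = mex{3,1,0,1} = 2
G(14) = mex{2,2,1,2} = 0
G(15) = mex{0,3,2,3} = 1
G(16) = mex{1,2,3,2} = 0
G(17) = mex{0,0,2,0} = 1
G(18) = mex{1,1,0,1} = 2
G(19) = mex{2,0,1,0} = 3
G(20) = mex{3,1,0,1} = 2
G(21) = mex{2,2,1,2} = 0

0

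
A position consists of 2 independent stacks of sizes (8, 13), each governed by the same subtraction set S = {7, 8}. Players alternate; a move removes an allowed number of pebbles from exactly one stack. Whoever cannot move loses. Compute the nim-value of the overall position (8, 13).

0

All stacks use S = {7, 8}:
n :  0  1  2  3  4  5  6  7  8  9 10 11 12 13
G :  0  0  0  0  0  0  0  1  1  1  1  1  1  1
Stack A: G(8) = 1.
Stack B: G(13) = 1.
Combined Grundy value = 1 ⊕ 1 = 0.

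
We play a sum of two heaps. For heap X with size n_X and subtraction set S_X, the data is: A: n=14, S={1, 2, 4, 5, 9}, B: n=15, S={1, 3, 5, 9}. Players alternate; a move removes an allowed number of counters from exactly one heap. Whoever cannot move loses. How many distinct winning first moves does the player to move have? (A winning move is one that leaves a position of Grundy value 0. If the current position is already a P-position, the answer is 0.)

0

Heap A, S = {1, 2, 4, 5, 9}:
G(0) = 0
G(1) = mex{0} = 1
G(2) = mex{1,0} = 2
G(3) = mex{2,1} = 0
G(4) = mex{0,2,0} = 1
G(5) = mex{1,0,1,0} = 2
G(6) = mex{2,1,2,1} = 0
G(7) = mex{0,2,0,2} = 1
G(8) = mex{1,0,1,0} = 2
G(9) = mex{2,1,2,1,0} = 3
G(10) = mex{3,2,0,2,1} = 4
G(11) = mex{4,3,1,0,2} = 5
G(12) = mex{5,4,2,1,0} = 3
G(13) = mex{3,5,3,2,1} = 0
G(14) = mex{0,3,4,3,2} = 1
G_A(14) = 1.
Heap B, S = {1, 3, 5, 9}:
n :  0  1  2  3  4  5  6  7  8  9 10 11 12 13 14 15
G :  0  1  0  1  0  1  0  1  0  1  0  1  0  1  0  1
G_B(15) = 1.
Combined Grundy value = 1 ⊕ 1 = 0.
A winning move leaves total XOR = 0, i.e. changes one component's Grundy value g to g ⊕ X where X is the current total.
Heap A: target g' = 1⊕0 = 1, but every legal move changes the Grundy value (mex property), so 0 moves.
Heap B: target g' = 1⊕0 = 1, but every legal move changes the Grundy value (mex property), so 0 moves.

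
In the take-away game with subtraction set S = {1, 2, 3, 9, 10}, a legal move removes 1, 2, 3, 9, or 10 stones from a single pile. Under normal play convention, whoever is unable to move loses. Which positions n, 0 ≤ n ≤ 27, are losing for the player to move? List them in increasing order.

0, 4, 8, 12, 16, 20, 24

G(0) = 0
G(1) = mex{0} = 1
G(2) = mex{1,0} = 2
G(3) = mex{2,1,0} = 3
G(4) = mex{3,2,1} = 0
G(5) = mex{0,3,2} = 1
G(6) = mex{1,0,3} = 2
G(7) = mex{2,1,0} = 3
G(8) = mex{3,2,1} = 0
G(9) = mex{0,3,2,0} = 1
G(10) = mex{1,0,3,1,0} = 2
G(11) = mex{2,1,0,2,1} = 3
G(12) = mex{3,2,1,3,2} = 0
G(13) = mex{0,3,2,0,3} = 1
G(14) = mex{1,0,3,1,0} = 2
G(15) = mex{2,1,0,2,1} = 3
G(16) = mex{3,2,1,3,2} = 0
G(17) = mex{0,3,2,0,3} = 1
G(18) = mex{1,0,3,1,0} = 2
G(19) = mex{2,1,0,2,1} = 3
G(20) = mex{3,2,1,3,2} = 0
G(21) = mex{0,3,2,0,3} = 1
G(22) = mex{1,0,3,1,0} = 2
G(23) = mex{2,1,0,2,1} = 3
G(24) = mex{3,2,1,3,2} = 0
G(25) = mex{0,3,2,0,3} = 1
G(26) = mex{1,0,3,1,0} = 2
G(27) = mex{2,1,0,2,1} = 3
P-positions are exactly the n with G(n) = 0.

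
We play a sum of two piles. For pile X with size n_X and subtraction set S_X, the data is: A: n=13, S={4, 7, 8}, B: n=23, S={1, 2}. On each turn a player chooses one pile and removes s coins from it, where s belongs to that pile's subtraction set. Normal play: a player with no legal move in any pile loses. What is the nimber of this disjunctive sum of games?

Pile A, S = {4, 7, 8}:
G(0) = 0
G(1) = mex{} = 0
G(2) = mex{} = 0
G(3) = mex{} = 0
G(4) = mex{0} = 1
G(5) = mex{0} = 1
G(6) = mex{0} = 1
G(7) = mex{0,0} = 1
G(8) = mex{1,0,0} = 2
G(9) = mex{1,0,0} = 2
G(10) = mex{1,0,0} = 2
G(11) = mex{1,1,0} = 2
G(12) = mex{2,1,1} = 0
G(13) = mex{2,1,1} = 0
G_A(13) = 0.
Pile B, S = {1, 2}:
n :  0  1  2  3  4  5  6  7  8  9 10 11 12 13 14 15 16 17 18 19 20 21 22 23
G :  0  1  2  0  1  2  0  1  2  0  1  2  0  1  2  0  1  2  0  1  2  0  1  2
G_B(23) = 2.
Combined Grundy value = 0 ⊕ 2 = 2.

2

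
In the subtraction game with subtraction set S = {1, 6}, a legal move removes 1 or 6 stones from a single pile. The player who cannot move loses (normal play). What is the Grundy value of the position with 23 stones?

n :  0  1  2  3  4  5  6  7  8  9 10 11 12 13 14 15 16 17 18 19 20 21 22 23
G :  0  1  0  1  0  1  2  0  1  0  1  0  1  2  0  1  0  1  0  1  2  0  1  0

0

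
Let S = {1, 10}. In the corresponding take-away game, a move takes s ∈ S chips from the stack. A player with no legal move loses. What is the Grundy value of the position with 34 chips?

n :  0  1  2  3  4  5  6  7  8  9 10 11 12 13 14 15 16 17 18 19 20 21 22 23 24 25 26 27 28 29 30 31 32 33 34
G :  0  1  0  1  0  1  0  1  0  1  2  0  1  0  1  0  1  0  1  0  1  2  0  1  0  1  0  1  0  1  0  1  2  0  1

1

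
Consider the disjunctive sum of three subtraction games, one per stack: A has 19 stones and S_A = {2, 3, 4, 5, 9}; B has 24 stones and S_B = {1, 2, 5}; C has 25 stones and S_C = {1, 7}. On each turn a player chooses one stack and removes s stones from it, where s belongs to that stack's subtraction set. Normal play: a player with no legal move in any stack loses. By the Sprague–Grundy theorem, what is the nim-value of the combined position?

3

Stack A, S = {2, 3, 4, 5, 9}:
n :  0  1  2  3  4  5  6  7  8  9 10 11 12 13 14 15 16 17 18 19
G :  0  0  1  1  2  2  3  0  0  1  1  2  2  3  0  0  1  1  2  2
G_A(19) = 2.
Stack B, S = {1, 2, 5}:
G(0) = 0
G(1) = mex{0} = 1
G(2) = mex{1,0} = 2
G(3) = mex{2,1} = 0
G(4) = mex{0,2} = 1
G(5) = mex{1,0,0} = 2
G(6) = mex{2,1,1} = 0
G(7) = mex{0,2,2} = 1
G(8) = mex{1,0,0} = 2
G(9) = mex{2,1,1} = 0
G(10) = mex{0,2,2} = 1
G(11) = mex{1,0,0} = 2
G(12) = mex{2,1,1} = 0
G(13) = mex{0,2,2} = 1
G(14) = mex{1,0,0} = 2
G(15) = mex{2,1,1} = 0
G(16) = mex{0,2,2} = 1
G(17) = mex{1,0,0} = 2
G(18) = mex{2,1,1} = 0
G(19) = mex{0,2,2} = 1
G(20) = mex{1,0,0} = 2
G(21) = mex{2,1,1} = 0
G(22) = mex{0,2,2} = 1
G(23) = mex{1,0,0} = 2
G(24) = mex{2,1,1} = 0
G_B(24) = 0.
Stack C, S = {1, 7}:
n :  0  1  2  3  4  5  6  7  8  9 10 11 12 13 14 15 16 17 18 19 20 21 22 23 24 25
G :  0  1  0  1  0  1  0  1  0  1  0  1  0  1  0  1  0  1  0  1  0  1  0  1  0  1
G_C(25) = 1.
Combined Grundy value = 2 ⊕ 0 ⊕ 1 = 3.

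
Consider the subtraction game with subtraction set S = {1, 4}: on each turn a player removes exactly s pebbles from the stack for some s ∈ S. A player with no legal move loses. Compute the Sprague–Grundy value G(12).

G(0) = 0
G(1) = mex{0} = 1
G(2) = mex{1} = 0
G(3) = mex{0} = 1
G(4) = mex{1,0} = 2
G(5) = mex{2,1} = 0
G(6) = mex{0,0} = 1
G(7) = mex{1,1} = 0
G(8) = mex{0,2} = 1
G(9) = mex{1,0} = 2
G(10) = mex{2,1} = 0
G(11) = mex{0,0} = 1
G(12) = mex{1,1} = 0

0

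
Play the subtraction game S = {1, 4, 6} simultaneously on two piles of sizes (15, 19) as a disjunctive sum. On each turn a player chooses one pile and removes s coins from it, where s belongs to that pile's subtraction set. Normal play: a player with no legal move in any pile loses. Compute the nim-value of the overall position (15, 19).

2

All piles use S = {1, 4, 6}:
G(0) = 0
G(1) = mex{0} = 1
G(2) = mex{1} = 0
G(3) = mex{0} = 1
G(4) = mex{1,0} = 2
G(5) = mex{2,1} = 0
G(6) = mex{0,0,0} = 1
G(7) = mex{1,1,1} = 0
G(8) = mex{0,2,0} = 1
G(9) = mex{1,0,1} = 2
G(10) = mex{2,1,2} = 0
G(11) = mex{0,0,0} = 1
G(12) = mex{1,1,1} = 0
G(13) = mex{0,2,0} = 1
G(14) = mex{1,0,1} = 2
G(15) = mex{2,1,2} = 0
G(16) = mex{0,0,0} = 1
G(17) = mex{1,1,1} = 0
G(18) = mex{0,2,0} = 1
G(19) = mex{1,0,1} = 2
Pile A: G(15) = 0.
Pile B: G(19) = 2.
Combined Grundy value = 0 ⊕ 2 = 2.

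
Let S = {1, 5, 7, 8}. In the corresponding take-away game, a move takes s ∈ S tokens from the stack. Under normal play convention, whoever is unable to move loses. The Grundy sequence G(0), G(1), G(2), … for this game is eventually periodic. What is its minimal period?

n :  0  1  2  3  4  5  6  7  8  9 10 11 12 13 14 15 16 17 18 19 20 21 22 23 24 25 26 27 28 29 30 31
G :  0  1  0  1  0  1  0  1  2  3  2  3  2  3  2  0  1  0  1  0  1  0  1  2  3  2  3  2  3  2  0  1
G(n+15) = G(n) holds for n = 0,…,7 (a full window of length max(S) = 8), so the sequence is purely periodic with period 15.

15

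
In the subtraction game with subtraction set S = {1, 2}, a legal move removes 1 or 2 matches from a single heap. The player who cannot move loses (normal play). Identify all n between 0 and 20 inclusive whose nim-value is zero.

0, 3, 6, 9, 12, 15, 18

G(0) = 0
G(1) = mex{0} = 1
G(2) = mex{1,0} = 2
G(3) = mex{2,1} = 0
G(4) = mex{0,2} = 1
G(5) = mex{1,0} = 2
G(6) = mex{2,1} = 0
G(7) = mex{0,2} = 1
G(8) = mex{1,0} = 2
G(9) = mex{2,1} = 0
G(10) = mex{0,2} = 1
G(11) = mex{1,0} = 2
G(12) = mex{2,1} = 0
G(13) = mex{0,2} = 1
G(14) = mex{1,0} = 2
G(15) = mex{2,1} = 0
G(16) = mex{0,2} = 1
G(17) = mex{1,0} = 2
G(18) = mex{2,1} = 0
G(19) = mex{0,2} = 1
G(20) = mex{1,0} = 2
P-positions are exactly the n with G(n) = 0.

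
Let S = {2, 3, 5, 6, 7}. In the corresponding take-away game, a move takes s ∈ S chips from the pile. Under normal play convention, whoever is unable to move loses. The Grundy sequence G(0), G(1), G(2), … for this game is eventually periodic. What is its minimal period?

G(0) = 0
G(1) = mex{} = 0
G(2) = mex{0} = 1
G(3) = mex{0,0} = 1
G(4) = mex{1,0} = 2
G(5) = mex{1,1,0} = 2
G(6) = mex{2,1,0,0} = 3
G(7) = mex{2,2,1,0,0} = 3
G(8) = mex{3,2,1,1,0} = 4
G(9) = mex{3,3,2,1,1} = 0
G(10) = mex{4,3,2,2,1} = 0
G(11) = mex{0,4,3,2,2} = 1
G(12) = mex{0,0,3,3,2} = 1
G(13) = mex{1,0,4,3,3} = 2
G(14) = mex{1,1,0,4,3} = 2
G(15) = mex{2,1,0,0,4} = 3
G(16) = mex{2,2,1,0,0} = 3
G(17) = mex{3,2,1,1,0} = 4
G(18) = mex{3,3,2,1,1} = 0
G(19) = mex{4,3,2,2,1} = 0
G(n+9) = G(n) holds for n = 0,…,6 (a full window of length max(S) = 7), so the sequence is purely periodic with period 9.

9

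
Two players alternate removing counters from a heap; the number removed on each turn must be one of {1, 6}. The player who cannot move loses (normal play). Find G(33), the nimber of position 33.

1

G(0) = 0
G(1) = mex{0} = 1
G(2) = mex{1} = 0
G(3) = mex{0} = 1
G(4) = mex{1} = 0
G(5) = mex{0} = 1
G(6) = mex{1,0} = 2
G(7) = mex{2,1} = 0
G(8) = mex{0,0} = 1
G(9) = mex{1,1} = 0
G(10) = mex{0,0} = 1
G(11) = mex{1,1} = 0
G(12) = mex{0,2} = 1
G(13) = mex{1,0} = 2
G(14) = mex{2,1} = 0
G(15) = mex{0,0} = 1
G(16) = mex{1,1} = 0
G(17) = mex{0,0} = 1
G(18) = mex{1,1} = 0
G(19) = mex{0,2} = 1
G(20) = mex{1,0} = 2
G(21) = mex{2,1} = 0
G(22) = mex{0,0} = 1
G(23) = mex{1,1} = 0
G(24) = mex{0,0} = 1
G(25) = mex{1,1} = 0
G(26) = mex{0,2} = 1
G(27) = mex{1,0} = 2
G(28) = mex{2,1} = 0
G(29) = mex{0,0} = 1
G(30) = mex{1,1} = 0
G(31) = mex{0,0} = 1
G(32) = mex{1,1} = 0
G(33) = mex{0,2} = 1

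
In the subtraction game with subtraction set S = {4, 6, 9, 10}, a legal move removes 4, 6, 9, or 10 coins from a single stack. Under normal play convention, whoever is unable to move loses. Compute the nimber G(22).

2

G(0) = 0
G(1) = mex{} = 0
G(2) = mex{} = 0
G(3) = mex{} = 0
G(4) = mex{0} = 1
G(5) = mex{0} = 1
G(6) = mex{0,0} = 1
G(7) = mex{0,0} = 1
G(8) = mex{1,0} = 2
G(9) = mex{1,0,0} = 2
G(10) = mex{1,1,0,0} = 2
G(11) = mex{1,1,0,0} = 2
G(12) = mex{2,1,0,0} = 3
G(13) = mex{2,1,1,0} = 3
G(14) = mex{2,2,1,1} = 0
G(15) = mex{2,2,1,1} = 0
G(16) = mex{3,2,1,1} = 0
G(17) = mex{3,2,2,1} = 0
G(18) = mex{0,3,2,2} = 1
G(19) = mex{0,3,2,2} = 1
G(20) = mex{0,0,2,2} = 1
G(21) = mex{0,0,3,2} = 1
G(22) = mex{1,0,3,3} = 2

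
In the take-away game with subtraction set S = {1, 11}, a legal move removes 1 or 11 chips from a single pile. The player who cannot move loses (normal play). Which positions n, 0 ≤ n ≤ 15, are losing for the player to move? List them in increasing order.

n :  0  1  2  3  4  5  6  7  8  9 10 11 12 13 14 15
G :  0  1  0  1  0  1  0  1  0  1  0  1  0  1  0  1
P-positions are exactly the n with G(n) = 0.

0, 2, 4, 6, 8, 10, 12, 14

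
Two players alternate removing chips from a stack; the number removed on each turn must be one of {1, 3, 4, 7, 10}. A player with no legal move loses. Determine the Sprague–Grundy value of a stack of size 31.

G(0) = 0
G(1) = mex{0} = 1
G(2) = mex{1} = 0
G(3) = mex{0,0} = 1
G(4) = mex{1,1,0} = 2
G(5) = mex{2,0,1} = 3
G(6) = mex{3,1,0} = 2
G(7) = mex{2,2,1,0} = 3
G(8) = mex{3,3,2,1} = 0
G(9) = mex{0,2,3,0} = 1
G(10) = mex{1,3,2,1,0} = 4
G(11) = mex{4,0,3,2,1} = 5
G(12) = mex{5,1,0,3,0} = 2
G(13) = mex{2,4,1,2,1} = 0
G(14) = mex{0,5,4,3,2} = 1
G(15) = mex{1,2,5,0,3} = 4
G(16) = mex{4,0,2,1,2} = 3
G(17) = mex{3,1,0,4,3} = 2
G(18) = mex{2,4,1,5,0} = 3
G(19) = mex{3,3,4,2,1} = 0
G(20) = mex{0,2,3,0,4} = 1
G(21) = mex{1,3,2,1,5} = 0
G(22) = mex{0,0,3,4,2} = 1
G(23) = mex{1,1,0,3,0} = 2
G(24) = mex{2,0,1,2,1} = 3
G(25) = mex{3,1,0,3,4} = 2
G(26) = mex{2,2,1,0,3} = 4
G(27) = mex{4,3,2,1,2} = 0
G(28) = mex{0,2,3,0,3} = 1
G(29) = mex{1,4,2,1,0} = 3
G(30) = mex{3,0,4,2,1} = 5
G(31) = mex{5,1,0,3,0} = 2

2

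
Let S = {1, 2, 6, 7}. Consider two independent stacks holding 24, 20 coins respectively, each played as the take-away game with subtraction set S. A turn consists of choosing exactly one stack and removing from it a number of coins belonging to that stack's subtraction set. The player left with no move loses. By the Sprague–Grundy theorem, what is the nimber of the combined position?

All stacks use S = {1, 2, 6, 7}:
n :  0  1  2  3  4  5  6  7  8  9 10 11 12 13 14 15 16 17 18 19 20 21 22 23 24
G :  0  1  2  0  1  2  3  4  0  1  2  0  1  2  3  4  0  1  2  0  1  2  3  4  0
Stack A: G(24) = 0.
Stack B: G(20) = 1.
Combined Grundy value = 0 ⊕ 1 = 1.

1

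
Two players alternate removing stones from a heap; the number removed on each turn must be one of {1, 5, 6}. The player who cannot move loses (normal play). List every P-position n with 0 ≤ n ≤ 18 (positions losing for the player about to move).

n :  0  1  2  3  4  5  6  7  8  9 10 11 12 13 14 15 16 17 18
G :  0  1  0  1  0  1  2  3  2  3  2  0  1  0  1  0  1  2  3
P-positions are exactly the n with G(n) = 0.

0, 2, 4, 11, 13, 15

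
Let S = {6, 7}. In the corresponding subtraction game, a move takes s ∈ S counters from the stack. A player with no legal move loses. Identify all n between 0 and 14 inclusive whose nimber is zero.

G(0) = 0
G(1) = mex{} = 0
G(2) = mex{} = 0
G(3) = mex{} = 0
G(4) = mex{} = 0
G(5) = mex{} = 0
G(6) = mex{0} = 1
G(7) = mex{0,0} = 1
G(8) = mex{0,0} = 1
G(9) = mex{0,0} = 1
G(10) = mex{0,0} = 1
G(11) = mex{0,0} = 1
G(12) = mex{1,0} = 2
G(13) = mex{1,1} = 0
G(14) = mex{1,1} = 0
P-positions are exactly the n with G(n) = 0.

0, 1, 2, 3, 4, 5, 13, 14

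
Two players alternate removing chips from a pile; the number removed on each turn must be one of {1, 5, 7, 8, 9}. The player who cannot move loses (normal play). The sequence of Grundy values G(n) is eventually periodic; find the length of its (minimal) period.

16

n :  0  1  2  3  4  5  6  7  8  9 10 11 12 13 14 15 16 17 18 19 20 21 22 23 24 25 26 27 28 29 30 31 32 33
G :  0  1  0  1  0  1  0  1  2  3  2  3  2  3  2  3  0  1  0  1  0  1  0  1  2  3  2  3  2  3  2  3  0  1
G(n+16) = G(n) holds for n = 0,…,8 (a full window of length max(S) = 9), so the sequence is purely periodic with period 16.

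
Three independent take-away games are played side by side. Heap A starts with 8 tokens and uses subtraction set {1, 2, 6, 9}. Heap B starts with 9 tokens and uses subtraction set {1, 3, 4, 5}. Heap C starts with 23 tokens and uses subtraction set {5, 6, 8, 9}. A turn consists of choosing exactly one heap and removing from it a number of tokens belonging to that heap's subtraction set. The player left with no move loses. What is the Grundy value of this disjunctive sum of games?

Heap A, S = {1, 2, 6, 9}:
G(0) = 0
G(1) = mex{0} = 1
G(2) = mex{1,0} = 2
G(3) = mex{2,1} = 0
G(4) = mex{0,2} = 1
G(5) = mex{1,0} = 2
G(6) = mex{2,1,0} = 3
G(7) = mex{3,2,1} = 0
G(8) = mex{0,3,2} = 1
G_A(8) = 1.
Heap B, S = {1, 3, 4, 5}:
G(0) = 0
G(1) = mex{0} = 1
G(2) = mex{1} = 0
G(3) = mex{0,0} = 1
G(4) = mex{1,1,0} = 2
G(5) = mex{2,0,1,0} = 3
G(6) = mex{3,1,0,1} = 2
G(7) = mex{2,2,1,0} = 3
G(8) = mex{3,3,2,1} = 0
G(9) = mex{0,2,3,2} = 1
G_B(9) = 1.
Heap C, S = {5, 6, 8, 9}:
n :  0  1  2  3  4  5  6  7  8  9 10 11 12 13 14 15 16 17 18 19 20 21 22 23
G :  0  0  0  0  0  1  1  1  1  1  2  2  2  2  0  0  0  0  0  1  1  1  1  1
G_C(23) = 1.
Combined Grundy value = 1 ⊕ 1 ⊕ 1 = 1.

1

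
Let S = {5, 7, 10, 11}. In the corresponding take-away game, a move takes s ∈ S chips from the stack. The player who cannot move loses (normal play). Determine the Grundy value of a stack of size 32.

G(0) = 0
G(1) = mex{} = 0
G(2) = mex{} = 0
G(3) = mex{} = 0
G(4) = mex{} = 0
G(5) = mex{0} = 1
G(6) = mex{0} = 1
G(7) = mex{0,0} = 1
G(8) = mex{0,0} = 1
G(9) = mex{0,0} = 1
G(10) = mex{1,0,0} = 2
G(11) = mex{1,0,0,0} = 2
G(12) = mex{1,1,0,0} = 2
G(13) = mex{1,1,0,0} = 2
G(14) = mex{1,1,0,0} = 2
G(15) = mex{2,1,1,0} = 3
G(16) = mex{2,1,1,1} = 0
G(17) = mex{2,2,1,1} = 0
G(18) = mex{2,2,1,1} = 0
G(19) = mex{2,2,1,1} = 0
G(20) = mex{3,2,2,1} = 0
G(21) = mex{0,2,2,2} = 1
G(22) = mex{0,3,2,2} = 1
G(23) = mex{0,0,2,2} = 1
G(24) = mex{0,0,2,2} = 1
G(25) = mex{0,0,3,2} = 1
G(26) = mex{1,0,0,3} = 2
G(27) = mex{1,0,0,0} = 2
G(28) = mex{1,1,0,0} = 2
G(29) = mex{1,1,0,0} = 2
G(30) = mex{1,1,0,0} = 2
G(31) = mex{2,1,1,0} = 3
G(32) = mex{2,1,1,1} = 0

0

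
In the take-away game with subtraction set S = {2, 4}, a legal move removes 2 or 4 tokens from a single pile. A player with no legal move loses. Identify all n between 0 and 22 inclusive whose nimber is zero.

0, 1, 6, 7, 12, 13, 18, 19

G(0) = 0
G(1) = mex{} = 0
G(2) = mex{0} = 1
G(3) = mex{0} = 1
G(4) = mex{1,0} = 2
G(5) = mex{1,0} = 2
G(6) = mex{2,1} = 0
G(7) = mex{2,1} = 0
G(8) = mex{0,2} = 1
G(9) = mex{0,2} = 1
G(10) = mex{1,0} = 2
G(11) = mex{1,0} = 2
G(12) = mex{2,1} = 0
G(13) = mex{2,1} = 0
G(14) = mex{0,2} = 1
G(15) = mex{0,2} = 1
G(16) = mex{1,0} = 2
G(17) = mex{1,0} = 2
G(18) = mex{2,1} = 0
G(19) = mex{2,1} = 0
G(20) = mex{0,2} = 1
G(21) = mex{0,2} = 1
G(22) = mex{1,0} = 2
P-positions are exactly the n with G(n) = 0.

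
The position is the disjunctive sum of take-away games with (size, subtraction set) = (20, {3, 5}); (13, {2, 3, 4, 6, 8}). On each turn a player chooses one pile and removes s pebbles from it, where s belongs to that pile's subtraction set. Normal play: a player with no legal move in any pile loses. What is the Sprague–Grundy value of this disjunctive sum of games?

0

Pile A, S = {3, 5}:
G(0) = 0
G(1) = mex{} = 0
G(2) = mex{} = 0
G(3) = mex{0} = 1
G(4) = mex{0} = 1
G(5) = mex{0,0} = 1
G(6) = mex{1,0} = 2
G(7) = mex{1,0} = 2
G(8) = mex{1,1} = 0
G(9) = mex{2,1} = 0
G(10) = mex{2,1} = 0
G(11) = mex{0,2} = 1
G(12) = mex{0,2} = 1
G(13) = mex{0,0} = 1
G(14) = mex{1,0} = 2
G(15) = mex{1,0} = 2
G(16) = mex{1,1} = 0
G(17) = mex{2,1} = 0
G(18) = mex{2,1} = 0
G(19) = mex{0,2} = 1
G(20) = mex{0,2} = 1
G_A(20) = 1.
Pile B, S = {2, 3, 4, 6, 8}:
G(0) = 0
G(1) = mex{} = 0
G(2) = mex{0} = 1
G(3) = mex{0,0} = 1
G(4) = mex{1,0,0} = 2
G(5) = mex{1,1,0} = 2
G(6) = mex{2,1,1,0} = 3
G(7) = mex{2,2,1,0} = 3
G(8) = mex{3,2,2,1,0} = 4
G(9) = mex{3,3,2,1,0} = 4
G(10) = mex{4,3,3,2,1} = 0
G(11) = mex{4,4,3,2,1} = 0
G(12) = mex{0,4,4,3,2} = 1
G(13) = mex{0,0,4,3,2} = 1
G_B(13) = 1.
Combined Grundy value = 1 ⊕ 1 = 0.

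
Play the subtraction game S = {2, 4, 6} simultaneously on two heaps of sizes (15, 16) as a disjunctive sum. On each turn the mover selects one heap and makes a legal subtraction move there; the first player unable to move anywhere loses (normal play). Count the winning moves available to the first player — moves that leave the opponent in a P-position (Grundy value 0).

2

All heaps use S = {2, 4, 6}:
G(0) = 0
G(1) = mex{} = 0
G(2) = mex{0} = 1
G(3) = mex{0} = 1
G(4) = mex{1,0} = 2
G(5) = mex{1,0} = 2
G(6) = mex{2,1,0} = 3
G(7) = mex{2,1,0} = 3
G(8) = mex{3,2,1} = 0
G(9) = mex{3,2,1} = 0
G(10) = mex{0,3,2} = 1
G(11) = mex{0,3,2} = 1
G(12) = mex{1,0,3} = 2
G(13) = mex{1,0,3} = 2
G(14) = mex{2,1,0} = 3
G(15) = mex{2,1,0} = 3
G(16) = mex{3,2,1} = 0
Heap A: G(15) = 3.
Heap B: G(16) = 0.
Combined Grundy value = 3 ⊕ 0 = 3.
A winning move leaves total XOR = 0, i.e. changes one component's Grundy value g to g ⊕ X where X is the current total.
Heap A: need g' = 3⊕3 = 0. Options: 15−2→G=2, 15−4→G=1, 15−6→G=0. Hits: 1.
Heap B: need g' = 0⊕3 = 3. Options: 16−2→G=3, 16−4→G=2, 16−6→G=1. Hits: 1.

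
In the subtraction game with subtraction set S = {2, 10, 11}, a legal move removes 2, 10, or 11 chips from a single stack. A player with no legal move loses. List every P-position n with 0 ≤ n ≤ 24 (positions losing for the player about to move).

0, 1, 4, 5, 8, 9, 13, 17, 21, 22

n :  0  1  2  3  4  5  6  7  8  9 10 11 12 13 14 15 16 17 18 19 20 21 22 23 24
G :  0  0  1  1  0  0  1  1  0  0  1  1  2  0  3  1  2  0  3  1  2  0  0  1  1
P-positions are exactly the n with G(n) = 0.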